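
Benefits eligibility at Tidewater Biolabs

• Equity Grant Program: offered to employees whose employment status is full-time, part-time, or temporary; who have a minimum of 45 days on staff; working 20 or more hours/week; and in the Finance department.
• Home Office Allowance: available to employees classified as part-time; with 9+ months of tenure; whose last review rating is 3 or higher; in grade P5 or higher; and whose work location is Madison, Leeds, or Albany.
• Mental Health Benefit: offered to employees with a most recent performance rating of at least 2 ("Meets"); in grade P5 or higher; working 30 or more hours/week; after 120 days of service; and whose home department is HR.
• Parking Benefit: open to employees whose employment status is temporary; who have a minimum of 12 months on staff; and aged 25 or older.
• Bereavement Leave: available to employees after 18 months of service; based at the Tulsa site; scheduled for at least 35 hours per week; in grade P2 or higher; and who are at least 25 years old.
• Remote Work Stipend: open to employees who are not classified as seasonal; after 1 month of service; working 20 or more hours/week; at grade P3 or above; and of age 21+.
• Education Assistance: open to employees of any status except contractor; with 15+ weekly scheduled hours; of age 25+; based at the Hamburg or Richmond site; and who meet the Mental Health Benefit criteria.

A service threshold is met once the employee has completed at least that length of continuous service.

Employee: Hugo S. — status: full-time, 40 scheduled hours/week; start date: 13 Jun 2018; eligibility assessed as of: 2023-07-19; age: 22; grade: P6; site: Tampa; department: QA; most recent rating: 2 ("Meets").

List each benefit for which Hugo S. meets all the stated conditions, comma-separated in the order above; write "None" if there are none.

Remote Work Stipend

Service from 13 Jun 2018 to 2023-07-19: 1862 days.
Equity Grant Program — status full-time ✓; service 1862 days ≥ 45 days ✓; 40 hrs/wk ≥ 20 ✓; dept QA ✗ → not eligible.
Home Office Allowance — status full-time ✗ (requires part-time) → not eligible.
Mental Health Benefit — rating 2 ≥ 2 ✓; grade P6 ≥ P5 ✓; 40 hrs/wk ≥ 30 ✓; service 1862 days ≥ 120 days ✓; dept QA ✗ → not eligible.
Parking Benefit — status full-time ✗ (requires temporary) → not eligible.
Bereavement Leave — service 1862 days ≥ 18 months (≈540 days) ✓; site Tampa ✗ (not Tulsa) → not eligible.
Remote Work Stipend — status full-time ✓ (not excluded); service 1862 days ≥ 1 month (≈30 days) ✓; 40 hrs/wk ≥ 20 ✓; grade P6 ≥ P3 ✓; age 22 ≥ 21 ✓ → eligible.
Education Assistance — status full-time ✓ (not excluded); 40 hrs/wk ≥ 15 ✓; age 22 < 25 ✗ → not eligible.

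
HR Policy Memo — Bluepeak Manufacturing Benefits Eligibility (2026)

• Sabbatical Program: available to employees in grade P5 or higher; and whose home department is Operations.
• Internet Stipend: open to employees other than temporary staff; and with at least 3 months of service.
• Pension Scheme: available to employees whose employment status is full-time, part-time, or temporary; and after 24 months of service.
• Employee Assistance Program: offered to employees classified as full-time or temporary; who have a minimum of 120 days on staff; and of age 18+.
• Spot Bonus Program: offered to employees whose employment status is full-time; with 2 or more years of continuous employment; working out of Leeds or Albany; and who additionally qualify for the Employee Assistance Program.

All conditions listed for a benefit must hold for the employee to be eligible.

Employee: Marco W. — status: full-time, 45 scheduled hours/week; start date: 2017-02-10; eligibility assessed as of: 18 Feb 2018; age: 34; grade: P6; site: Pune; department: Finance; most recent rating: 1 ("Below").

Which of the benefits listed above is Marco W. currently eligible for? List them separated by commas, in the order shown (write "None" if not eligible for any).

Internet Stipend, Employee Assistance Program

Service from 2017-02-10 to 18 Feb 2018: 373 days.
Sabbatical Program — grade P6 ≥ P5 ✓; dept Finance ✗ → not eligible.
Internet Stipend — status full-time ✓ (not excluded); service 373 days ≥ 3 months (≈90 days) ✓ → eligible.
Pension Scheme — status full-time ✓; service 373 days < 24 months (≈720 days) ✗ → not eligible.
Employee Assistance Program — status full-time ✓; service 373 days ≥ 120 days ✓; age 34 ≥ 18 ✓ → eligible.
Spot Bonus Program — status full-time ✓; service 373 days < 2 years (≈730 days) ✗ → not eligible.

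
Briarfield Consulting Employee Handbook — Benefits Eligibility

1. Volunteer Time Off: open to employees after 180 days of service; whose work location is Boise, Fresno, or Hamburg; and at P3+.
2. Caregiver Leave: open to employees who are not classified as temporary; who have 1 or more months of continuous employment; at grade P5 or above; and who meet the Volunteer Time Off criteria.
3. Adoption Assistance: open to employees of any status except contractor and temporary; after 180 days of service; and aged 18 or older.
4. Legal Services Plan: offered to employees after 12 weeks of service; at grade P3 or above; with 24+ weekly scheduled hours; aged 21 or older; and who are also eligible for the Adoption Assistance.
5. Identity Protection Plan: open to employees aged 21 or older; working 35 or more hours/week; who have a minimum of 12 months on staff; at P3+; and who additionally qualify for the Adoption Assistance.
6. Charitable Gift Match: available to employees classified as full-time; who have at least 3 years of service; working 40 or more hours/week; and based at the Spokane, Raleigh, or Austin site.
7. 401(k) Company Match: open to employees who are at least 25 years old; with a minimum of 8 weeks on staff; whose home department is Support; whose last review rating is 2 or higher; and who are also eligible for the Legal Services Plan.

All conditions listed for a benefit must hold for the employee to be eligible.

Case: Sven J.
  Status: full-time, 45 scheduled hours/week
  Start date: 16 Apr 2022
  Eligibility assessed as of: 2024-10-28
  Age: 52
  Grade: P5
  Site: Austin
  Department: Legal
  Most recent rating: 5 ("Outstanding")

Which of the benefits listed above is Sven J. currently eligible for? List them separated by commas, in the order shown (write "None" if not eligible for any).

Adoption Assistance, Legal Services Plan, Identity Protection Plan

Service from 16 Apr 2022 to 2024-10-28: 926 days.
Volunteer Time Off — service 926 days ≥ 180 days ✓; site Austin ✗ (not Boise, Fresno, or Hamburg) → not eligible.
Caregiver Leave — status full-time ✓ (not excluded); service 926 days ≥ 1 month (≈30 days) ✓; grade P5 ≥ P5 ✓; not eligible for Volunteer Time Off ✗ → not eligible.
Adoption Assistance — status full-time ✓ (not excluded); service 926 days ≥ 180 days ✓; age 52 ≥ 18 ✓ → eligible.
Legal Services Plan — service 926 days ≥ 12 weeks (≈84 days) ✓; grade P5 ≥ P3 ✓; 45 hrs/wk ≥ 24 ✓; age 52 ≥ 21 ✓; eligible for Adoption Assistance ✓ → eligible.
Identity Protection Plan — age 52 ≥ 21 ✓; 45 hrs/wk ≥ 35 ✓; service 926 days ≥ 12 months (≈360 days) ✓; grade P5 ≥ P3 ✓; eligible for Adoption Assistance ✓ → eligible.
Charitable Gift Match — status full-time ✓; service 926 days < 3 years (≈1095 days) ✗ → not eligible.
401(k) Company Match — age 52 ≥ 25 ✓; service 926 days ≥ 8 weeks (≈56 days) ✓; dept Legal ✗ → not eligible.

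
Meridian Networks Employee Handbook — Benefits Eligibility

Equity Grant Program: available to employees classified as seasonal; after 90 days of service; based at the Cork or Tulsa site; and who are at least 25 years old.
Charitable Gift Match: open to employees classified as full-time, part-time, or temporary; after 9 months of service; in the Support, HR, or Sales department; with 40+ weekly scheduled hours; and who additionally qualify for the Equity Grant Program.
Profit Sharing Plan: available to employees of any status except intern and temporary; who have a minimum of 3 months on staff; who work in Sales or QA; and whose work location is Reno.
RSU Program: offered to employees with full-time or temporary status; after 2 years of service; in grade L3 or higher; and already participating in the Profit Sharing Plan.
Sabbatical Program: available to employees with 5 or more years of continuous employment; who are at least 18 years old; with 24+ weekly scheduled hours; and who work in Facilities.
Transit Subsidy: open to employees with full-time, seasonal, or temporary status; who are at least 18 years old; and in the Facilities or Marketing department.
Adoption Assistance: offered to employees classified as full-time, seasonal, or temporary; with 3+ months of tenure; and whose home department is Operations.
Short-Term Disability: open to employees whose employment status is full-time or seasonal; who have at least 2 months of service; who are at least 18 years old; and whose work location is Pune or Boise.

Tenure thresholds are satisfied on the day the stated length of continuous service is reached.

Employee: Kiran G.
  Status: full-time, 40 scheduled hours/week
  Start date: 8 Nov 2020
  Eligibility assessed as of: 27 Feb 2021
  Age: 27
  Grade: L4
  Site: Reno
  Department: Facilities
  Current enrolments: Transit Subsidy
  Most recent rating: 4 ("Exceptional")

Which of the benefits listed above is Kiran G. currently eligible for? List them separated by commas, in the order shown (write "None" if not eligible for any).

Service from 8 Nov 2020 to 27 Feb 2021: 111 days.
Equity Grant Program — status full-time ✗ (requires seasonal) → not eligible.
Charitable Gift Match — status full-time ✓; service 111 days < 9 months (≈270 days) ✗ → not eligible.
Profit Sharing Plan — status full-time ✓ (not excluded); service 111 days ≥ 3 months (≈90 days) ✓; dept Facilities ✗ → not eligible.
RSU Program — status full-time ✓; service 111 days < 2 years (≈730 days) ✗ → not eligible.
Sabbatical Program — service 111 days < 5 years (≈1825 days) ✗ → not eligible.
Transit Subsidy — status full-time ✓; age 27 ≥ 18 ✓; dept Facilities ✓ → eligible.
Adoption Assistance — status full-time ✓; service 111 days ≥ 3 months (≈90 days) ✓; dept Facilities ✗ → not eligible.
Short-Term Disability — status full-time ✓; service 111 days ≥ 2 months (≈60 days) ✓; age 27 ≥ 18 ✓; site Reno ✗ (not Pune or Boise) → not eligible.

Transit Subsidy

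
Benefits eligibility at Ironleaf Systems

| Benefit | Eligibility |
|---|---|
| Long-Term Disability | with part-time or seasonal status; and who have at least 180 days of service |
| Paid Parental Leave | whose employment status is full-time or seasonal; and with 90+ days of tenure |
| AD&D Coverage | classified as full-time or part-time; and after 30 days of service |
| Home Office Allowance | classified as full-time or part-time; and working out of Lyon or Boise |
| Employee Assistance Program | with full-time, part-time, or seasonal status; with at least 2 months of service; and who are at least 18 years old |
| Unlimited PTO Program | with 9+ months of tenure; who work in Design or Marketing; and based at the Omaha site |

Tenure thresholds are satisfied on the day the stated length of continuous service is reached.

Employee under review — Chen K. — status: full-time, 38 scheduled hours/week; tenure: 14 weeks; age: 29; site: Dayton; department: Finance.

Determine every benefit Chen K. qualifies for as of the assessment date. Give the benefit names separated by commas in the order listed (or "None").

Long-Term Disability — status full-time ✗ (requires part-time or seasonal) → not eligible.
Paid Parental Leave — status full-time ✓; service 14 weeks ≥ 90 days ✓ → eligible.
AD&D Coverage — status full-time ✓; service 14 weeks ≥ 30 days ✓ → eligible.
Home Office Allowance — status full-time ✓; site Dayton ✗ (not Lyon or Boise) → not eligible.
Employee Assistance Program — status full-time ✓; service 14 weeks ≥ 2 months (≈60 days) ✓; age 29 ≥ 18 ✓ → eligible.
Unlimited PTO Program — service 14 weeks < 9 months (≈270 days) ✗ → not eligible.

Paid Parental Leave, AD&D Coverage, Employee Assistance Program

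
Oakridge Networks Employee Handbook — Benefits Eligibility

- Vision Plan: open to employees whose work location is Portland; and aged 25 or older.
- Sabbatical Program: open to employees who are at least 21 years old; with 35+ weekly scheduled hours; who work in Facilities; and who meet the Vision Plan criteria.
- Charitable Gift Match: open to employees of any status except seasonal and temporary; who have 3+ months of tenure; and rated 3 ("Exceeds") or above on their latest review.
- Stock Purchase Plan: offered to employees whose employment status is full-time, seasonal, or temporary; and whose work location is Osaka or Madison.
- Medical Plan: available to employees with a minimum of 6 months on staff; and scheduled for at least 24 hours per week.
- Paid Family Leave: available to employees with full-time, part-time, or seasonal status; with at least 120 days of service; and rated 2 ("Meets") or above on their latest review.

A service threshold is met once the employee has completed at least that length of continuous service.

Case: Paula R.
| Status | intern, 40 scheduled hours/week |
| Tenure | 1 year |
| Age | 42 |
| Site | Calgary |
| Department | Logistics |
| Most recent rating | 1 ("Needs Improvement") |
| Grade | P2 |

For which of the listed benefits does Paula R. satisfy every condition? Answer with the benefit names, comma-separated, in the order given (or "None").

Medical Plan

Vision Plan — site Calgary ✗ (not Portland) → not eligible.
Sabbatical Program — age 42 ≥ 21 ✓; 40 hrs/wk ≥ 35 ✓; dept Logistics ✗ → not eligible.
Charitable Gift Match — status intern ✓ (not excluded); service 1 year ≥ 3 months (≈90 days) ✓; rating 1 < 3 ✗ → not eligible.
Stock Purchase Plan — status intern ✗ (requires full-time, seasonal, or temporary) → not eligible.
Medical Plan — service 1 year ≥ 6 months (≈180 days) ✓; 40 hrs/wk ≥ 24 ✓ → eligible.
Paid Family Leave — status intern ✗ (requires full-time, part-time, or seasonal) → not eligible.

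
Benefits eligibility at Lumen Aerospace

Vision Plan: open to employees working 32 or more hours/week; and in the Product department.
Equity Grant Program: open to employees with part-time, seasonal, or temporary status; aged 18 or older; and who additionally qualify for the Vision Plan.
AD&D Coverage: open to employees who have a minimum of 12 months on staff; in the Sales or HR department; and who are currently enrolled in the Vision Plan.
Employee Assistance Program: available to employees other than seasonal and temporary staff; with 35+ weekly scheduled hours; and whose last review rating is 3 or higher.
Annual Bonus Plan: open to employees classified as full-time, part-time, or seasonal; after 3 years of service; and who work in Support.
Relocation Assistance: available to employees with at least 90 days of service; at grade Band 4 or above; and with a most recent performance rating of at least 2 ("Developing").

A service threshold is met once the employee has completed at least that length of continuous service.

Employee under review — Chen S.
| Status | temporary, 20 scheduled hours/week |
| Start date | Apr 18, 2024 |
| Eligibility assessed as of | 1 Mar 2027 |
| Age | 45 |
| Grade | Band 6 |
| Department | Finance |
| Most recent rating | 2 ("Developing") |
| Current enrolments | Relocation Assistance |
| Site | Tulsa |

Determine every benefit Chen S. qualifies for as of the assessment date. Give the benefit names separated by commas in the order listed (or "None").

Service from Apr 18, 2024 to 1 Mar 2027: 1047 days.
Vision Plan — 20 hrs/wk < 32 ✗ → not eligible.
Equity Grant Program — status temporary ✓; age 45 ≥ 18 ✓; not eligible for Vision Plan ✗ → not eligible.
AD&D Coverage — service 1047 days ≥ 12 months (≈360 days) ✓; dept Finance ✗ → not eligible.
Employee Assistance Program — status temporary ✗ (excluded) → not eligible.
Annual Bonus Plan — status temporary ✗ (requires full-time, part-time, or seasonal) → not eligible.
Relocation Assistance — service 1047 days ≥ 90 days ✓; grade Band 6 ≥ Band 4 ✓; rating 2 ≥ 2 ✓ → eligible.

Relocation Assistance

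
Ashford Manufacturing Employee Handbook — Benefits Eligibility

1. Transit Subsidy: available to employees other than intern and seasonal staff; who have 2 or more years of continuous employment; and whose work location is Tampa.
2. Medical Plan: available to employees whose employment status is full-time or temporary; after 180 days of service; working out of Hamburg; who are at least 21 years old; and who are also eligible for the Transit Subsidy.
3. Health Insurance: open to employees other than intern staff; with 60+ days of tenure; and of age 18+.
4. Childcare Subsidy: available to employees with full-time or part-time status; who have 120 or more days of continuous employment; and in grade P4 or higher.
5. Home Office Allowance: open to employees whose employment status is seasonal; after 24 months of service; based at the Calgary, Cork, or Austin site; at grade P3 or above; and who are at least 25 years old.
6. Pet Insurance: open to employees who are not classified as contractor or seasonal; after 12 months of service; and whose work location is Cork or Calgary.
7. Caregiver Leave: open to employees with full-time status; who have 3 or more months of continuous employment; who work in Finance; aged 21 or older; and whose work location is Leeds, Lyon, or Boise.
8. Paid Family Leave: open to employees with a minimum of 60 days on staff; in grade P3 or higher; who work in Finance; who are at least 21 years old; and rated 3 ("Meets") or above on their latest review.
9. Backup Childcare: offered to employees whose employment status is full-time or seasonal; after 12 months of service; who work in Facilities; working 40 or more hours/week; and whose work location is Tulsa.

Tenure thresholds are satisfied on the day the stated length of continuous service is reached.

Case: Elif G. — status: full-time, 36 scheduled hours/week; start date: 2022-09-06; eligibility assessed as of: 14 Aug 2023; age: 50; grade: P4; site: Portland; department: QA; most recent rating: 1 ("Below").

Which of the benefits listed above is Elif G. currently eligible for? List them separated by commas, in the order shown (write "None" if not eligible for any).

Service from 2022-09-06 to 14 Aug 2023: 342 days.
Transit Subsidy — status full-time ✓ (not excluded); service 342 days < 2 years (≈730 days) ✗ → not eligible.
Medical Plan — status full-time ✓; service 342 days ≥ 180 days ✓; site Portland ✗ (not Hamburg) → not eligible.
Health Insurance — status full-time ✓ (not excluded); service 342 days ≥ 60 days ✓; age 50 ≥ 18 ✓ → eligible.
Childcare Subsidy — status full-time ✓; service 342 days ≥ 120 days ✓; grade P4 ≥ P4 ✓ → eligible.
Home Office Allowance — status full-time ✗ (requires seasonal) → not eligible.
Pet Insurance — status full-time ✓ (not excluded); service 342 days < 12 months (≈360 days) ✗ → not eligible.
Caregiver Leave — status full-time ✓; service 342 days ≥ 3 months (≈90 days) ✓; dept QA ✗ → not eligible.
Paid Family Leave — service 342 days ≥ 60 days ✓; grade P4 ≥ P3 ✓; dept QA ✗ → not eligible.
Backup Childcare — status full-time ✓; service 342 days < 12 months (≈360 days) ✗ → not eligible.

Health Insurance, Childcare Subsidy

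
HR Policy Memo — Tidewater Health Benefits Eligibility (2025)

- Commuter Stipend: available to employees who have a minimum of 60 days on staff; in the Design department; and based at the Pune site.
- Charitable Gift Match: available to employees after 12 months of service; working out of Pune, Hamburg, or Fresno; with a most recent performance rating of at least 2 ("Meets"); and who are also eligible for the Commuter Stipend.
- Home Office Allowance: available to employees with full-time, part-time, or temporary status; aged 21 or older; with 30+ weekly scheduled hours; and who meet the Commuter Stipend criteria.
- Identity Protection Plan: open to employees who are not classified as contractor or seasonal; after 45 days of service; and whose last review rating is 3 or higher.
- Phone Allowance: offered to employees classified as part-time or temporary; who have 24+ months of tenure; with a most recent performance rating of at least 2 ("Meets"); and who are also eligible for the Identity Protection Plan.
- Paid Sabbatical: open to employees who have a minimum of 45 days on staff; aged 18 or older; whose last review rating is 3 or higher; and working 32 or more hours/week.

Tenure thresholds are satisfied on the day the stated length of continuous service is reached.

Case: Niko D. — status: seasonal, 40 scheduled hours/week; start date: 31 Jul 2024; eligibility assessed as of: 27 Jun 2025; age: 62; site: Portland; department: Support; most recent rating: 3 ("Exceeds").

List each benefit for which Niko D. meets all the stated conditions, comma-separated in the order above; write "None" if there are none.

Service from 31 Jul 2024 to 27 Jun 2025: 331 days.
Commuter Stipend — service 331 days ≥ 60 days ✓; dept Support ✗ → not eligible.
Charitable Gift Match — service 331 days < 12 months (≈360 days) ✗ → not eligible.
Home Office Allowance — status seasonal ✗ (requires full-time, part-time, or temporary) → not eligible.
Identity Protection Plan — status seasonal ✗ (excluded) → not eligible.
Phone Allowance — status seasonal ✗ (requires part-time or temporary) → not eligible.
Paid Sabbatical — service 331 days ≥ 45 days ✓; age 62 ≥ 18 ✓; rating 3 ≥ 3 ✓; 40 hrs/wk ≥ 32 ✓ → eligible.

Paid Sabbatical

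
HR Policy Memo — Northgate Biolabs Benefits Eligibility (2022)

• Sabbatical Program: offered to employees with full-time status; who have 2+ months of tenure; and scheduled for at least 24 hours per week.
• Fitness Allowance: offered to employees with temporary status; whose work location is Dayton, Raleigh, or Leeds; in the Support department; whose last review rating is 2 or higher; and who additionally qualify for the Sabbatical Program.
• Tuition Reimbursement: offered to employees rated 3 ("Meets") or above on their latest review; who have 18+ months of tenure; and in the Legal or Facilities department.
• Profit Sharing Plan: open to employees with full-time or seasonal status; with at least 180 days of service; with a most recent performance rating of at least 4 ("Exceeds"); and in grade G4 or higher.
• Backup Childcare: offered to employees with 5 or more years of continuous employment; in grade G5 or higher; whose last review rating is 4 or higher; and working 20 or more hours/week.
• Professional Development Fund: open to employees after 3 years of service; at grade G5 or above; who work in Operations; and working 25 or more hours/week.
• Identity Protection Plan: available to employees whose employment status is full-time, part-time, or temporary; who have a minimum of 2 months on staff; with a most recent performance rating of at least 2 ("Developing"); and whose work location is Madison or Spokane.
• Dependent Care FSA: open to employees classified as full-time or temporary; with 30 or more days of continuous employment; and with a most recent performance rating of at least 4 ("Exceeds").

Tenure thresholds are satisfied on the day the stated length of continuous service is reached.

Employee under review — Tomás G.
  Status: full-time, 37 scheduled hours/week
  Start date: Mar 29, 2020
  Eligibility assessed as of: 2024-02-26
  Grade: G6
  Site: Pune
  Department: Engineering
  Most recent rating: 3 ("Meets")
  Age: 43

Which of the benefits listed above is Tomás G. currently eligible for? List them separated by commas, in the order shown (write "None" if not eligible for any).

Sabbatical Program

Service from Mar 29, 2020 to 2024-02-26: 1429 days.
Sabbatical Program — status full-time ✓; service 1429 days ≥ 2 months (≈60 days) ✓; 37 hrs/wk ≥ 24 ✓ → eligible.
Fitness Allowance — status full-time ✗ (requires temporary) → not eligible.
Tuition Reimbursement — rating 3 ≥ 3 ✓; service 1429 days ≥ 18 months (≈540 days) ✓; dept Engineering ✗ → not eligible.
Profit Sharing Plan — status full-time ✓; service 1429 days ≥ 180 days ✓; rating 3 < 4 ✗ → not eligible.
Backup Childcare — service 1429 days < 5 years (≈1825 days) ✗ → not eligible.
Professional Development Fund — service 1429 days ≥ 3 years (≈1095 days) ✓; grade G6 ≥ G5 ✓; dept Engineering ✗ → not eligible.
Identity Protection Plan — status full-time ✓; service 1429 days ≥ 2 months (≈60 days) ✓; rating 3 ≥ 2 ✓; site Pune ✗ (not Madison or Spokane) → not eligible.
Dependent Care FSA — status full-time ✓; service 1429 days ≥ 30 days ✓; rating 3 < 4 ✗ → not eligible.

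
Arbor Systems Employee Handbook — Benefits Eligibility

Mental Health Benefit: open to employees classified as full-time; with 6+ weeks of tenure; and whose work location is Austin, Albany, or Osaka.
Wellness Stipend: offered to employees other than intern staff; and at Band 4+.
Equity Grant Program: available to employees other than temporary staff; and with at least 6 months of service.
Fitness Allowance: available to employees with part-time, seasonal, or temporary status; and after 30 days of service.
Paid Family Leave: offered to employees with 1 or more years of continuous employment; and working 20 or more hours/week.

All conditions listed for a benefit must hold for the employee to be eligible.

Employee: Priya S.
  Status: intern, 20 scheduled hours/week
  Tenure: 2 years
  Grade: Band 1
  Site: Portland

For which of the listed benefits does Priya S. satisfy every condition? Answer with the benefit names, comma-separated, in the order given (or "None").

Equity Grant Program, Paid Family Leave

Mental Health Benefit — status intern ✗ (requires full-time) → not eligible.
Wellness Stipend — status intern ✗ (excluded) → not eligible.
Equity Grant Program — status intern ✓ (not excluded); service 2 years ≥ 6 months (≈180 days) ✓ → eligible.
Fitness Allowance — status intern ✗ (requires part-time, seasonal, or temporary) → not eligible.
Paid Family Leave — service 2 years ≥ 1 year ✓; 20 hrs/wk ≥ 20 ✓ → eligible.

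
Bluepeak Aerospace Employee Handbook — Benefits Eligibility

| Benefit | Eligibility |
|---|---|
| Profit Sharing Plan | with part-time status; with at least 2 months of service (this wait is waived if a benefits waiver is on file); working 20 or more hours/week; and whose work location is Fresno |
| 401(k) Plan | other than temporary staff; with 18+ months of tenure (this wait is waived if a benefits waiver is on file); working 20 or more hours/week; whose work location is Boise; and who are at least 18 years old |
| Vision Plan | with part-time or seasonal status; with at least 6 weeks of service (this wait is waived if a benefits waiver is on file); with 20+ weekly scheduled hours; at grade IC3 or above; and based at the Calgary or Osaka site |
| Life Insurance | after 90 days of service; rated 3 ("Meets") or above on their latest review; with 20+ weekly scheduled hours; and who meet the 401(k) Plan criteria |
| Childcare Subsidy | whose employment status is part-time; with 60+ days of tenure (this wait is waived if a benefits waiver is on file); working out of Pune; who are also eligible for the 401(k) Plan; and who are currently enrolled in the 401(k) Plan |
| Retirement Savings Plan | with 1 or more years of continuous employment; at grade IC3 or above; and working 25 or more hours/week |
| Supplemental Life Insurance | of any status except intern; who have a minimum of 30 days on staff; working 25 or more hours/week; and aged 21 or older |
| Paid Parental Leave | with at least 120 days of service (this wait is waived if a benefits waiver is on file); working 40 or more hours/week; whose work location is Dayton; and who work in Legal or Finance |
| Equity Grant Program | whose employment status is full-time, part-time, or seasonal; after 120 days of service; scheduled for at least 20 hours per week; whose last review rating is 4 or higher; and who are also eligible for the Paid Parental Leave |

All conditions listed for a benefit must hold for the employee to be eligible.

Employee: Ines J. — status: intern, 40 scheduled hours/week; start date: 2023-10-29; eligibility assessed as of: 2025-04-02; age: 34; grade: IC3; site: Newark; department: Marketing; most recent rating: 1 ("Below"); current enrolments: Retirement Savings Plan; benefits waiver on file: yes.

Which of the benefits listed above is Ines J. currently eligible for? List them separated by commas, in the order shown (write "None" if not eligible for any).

Service from 2023-10-29 to 2025-04-02: 521 days.
Profit Sharing Plan — status intern ✗ (requires part-time) → not eligible.
401(k) Plan — status intern ✓ (not excluded); benefits waiver on file ✓; 40 hrs/wk ≥ 20 ✓; site Newark ✗ (not Boise) → not eligible.
Vision Plan — status intern ✗ (requires part-time or seasonal) → not eligible.
Life Insurance — service 521 days ≥ 90 days ✓; rating 1 < 3 ✗ → not eligible.
Childcare Subsidy — status intern ✗ (requires part-time) → not eligible.
Retirement Savings Plan — service 521 days ≥ 1 year (≈365 days) ✓; grade IC3 ≥ IC3 ✓; 40 hrs/wk ≥ 25 ✓ → eligible.
Supplemental Life Insurance — status intern ✗ (excluded) → not eligible.
Paid Parental Leave — benefits waiver on file ✓; 40 hrs/wk ≥ 40 ✓; site Newark ✗ (not Dayton) → not eligible.
Equity Grant Program — status intern ✗ (requires full-time, part-time, or seasonal) → not eligible.

Retirement Savings Plan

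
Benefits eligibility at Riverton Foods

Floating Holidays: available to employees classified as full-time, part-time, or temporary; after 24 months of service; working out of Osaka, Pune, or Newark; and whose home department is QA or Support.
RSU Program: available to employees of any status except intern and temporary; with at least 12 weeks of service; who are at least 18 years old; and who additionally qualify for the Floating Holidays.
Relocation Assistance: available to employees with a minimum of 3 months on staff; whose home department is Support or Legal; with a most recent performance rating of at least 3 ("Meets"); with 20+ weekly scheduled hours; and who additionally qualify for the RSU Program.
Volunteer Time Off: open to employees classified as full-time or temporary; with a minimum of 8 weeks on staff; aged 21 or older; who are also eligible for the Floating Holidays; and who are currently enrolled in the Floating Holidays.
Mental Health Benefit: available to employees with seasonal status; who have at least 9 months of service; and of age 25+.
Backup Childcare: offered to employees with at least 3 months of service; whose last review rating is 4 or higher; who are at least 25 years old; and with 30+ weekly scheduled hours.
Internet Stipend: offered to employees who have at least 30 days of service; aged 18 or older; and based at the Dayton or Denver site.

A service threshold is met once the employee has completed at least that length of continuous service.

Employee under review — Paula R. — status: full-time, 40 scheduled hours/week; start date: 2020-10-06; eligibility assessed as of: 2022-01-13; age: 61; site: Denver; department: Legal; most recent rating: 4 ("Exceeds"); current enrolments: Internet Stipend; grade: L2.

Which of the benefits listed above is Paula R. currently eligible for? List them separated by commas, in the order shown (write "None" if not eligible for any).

Service from 2020-10-06 to 2022-01-13: 464 days.
Floating Holidays — status full-time ✓; service 464 days < 24 months (≈720 days) ✗ → not eligible.
RSU Program — status full-time ✓ (not excluded); service 464 days ≥ 12 weeks (≈84 days) ✓; age 61 ≥ 18 ✓; not eligible for Floating Holidays ✗ → not eligible.
Relocation Assistance — service 464 days ≥ 3 months (≈90 days) ✓; dept Legal ✓; rating 4 ≥ 3 ✓; 40 hrs/wk ≥ 20 ✓; not eligible for RSU Program ✗ → not eligible.
Volunteer Time Off — status full-time ✓; service 464 days ≥ 8 weeks (≈56 days) ✓; age 61 ≥ 21 ✓; not eligible for Floating Holidays ✗ → not eligible.
Mental Health Benefit — status full-time ✗ (requires seasonal) → not eligible.
Backup Childcare — service 464 days ≥ 3 months (≈90 days) ✓; rating 4 ≥ 4 ✓; age 61 ≥ 25 ✓; 40 hrs/wk ≥ 30 ✓ → eligible.
Internet Stipend — service 464 days ≥ 30 days ✓; age 61 ≥ 18 ✓; site Denver ✓ → eligible.

Backup Childcare, Internet Stipend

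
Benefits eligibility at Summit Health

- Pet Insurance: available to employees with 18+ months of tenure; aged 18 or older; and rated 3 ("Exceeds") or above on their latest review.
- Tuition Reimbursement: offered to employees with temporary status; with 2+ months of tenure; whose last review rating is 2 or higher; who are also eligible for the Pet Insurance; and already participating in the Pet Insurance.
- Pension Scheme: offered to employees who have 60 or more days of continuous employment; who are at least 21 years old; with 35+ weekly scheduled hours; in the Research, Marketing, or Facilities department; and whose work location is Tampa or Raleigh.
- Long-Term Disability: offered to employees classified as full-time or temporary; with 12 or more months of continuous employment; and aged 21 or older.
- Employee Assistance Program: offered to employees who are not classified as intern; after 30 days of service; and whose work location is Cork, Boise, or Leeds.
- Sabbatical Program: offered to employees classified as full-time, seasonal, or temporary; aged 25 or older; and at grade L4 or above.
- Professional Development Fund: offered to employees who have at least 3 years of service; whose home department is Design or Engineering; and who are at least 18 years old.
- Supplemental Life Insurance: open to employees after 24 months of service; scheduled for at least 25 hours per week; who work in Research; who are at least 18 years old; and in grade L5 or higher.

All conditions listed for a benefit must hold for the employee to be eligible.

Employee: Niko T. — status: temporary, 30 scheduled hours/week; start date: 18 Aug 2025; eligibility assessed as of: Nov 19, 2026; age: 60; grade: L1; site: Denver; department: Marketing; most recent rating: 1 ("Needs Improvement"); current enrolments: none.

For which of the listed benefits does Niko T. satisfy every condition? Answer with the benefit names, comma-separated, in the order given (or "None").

Long-Term Disability

Service from 18 Aug 2025 to Nov 19, 2026: 458 days.
Pet Insurance — service 458 days < 18 months (≈540 days) ✗ → not eligible.
Tuition Reimbursement — status temporary ✓; service 458 days ≥ 2 months (≈60 days) ✓; rating 1 < 2 ✗ → not eligible.
Pension Scheme — service 458 days ≥ 60 days ✓; age 60 ≥ 21 ✓; 30 hrs/wk < 35 ✗ → not eligible.
Long-Term Disability — status temporary ✓; service 458 days ≥ 12 months (≈360 days) ✓; age 60 ≥ 21 ✓ → eligible.
Employee Assistance Program — status temporary ✓ (not excluded); service 458 days ≥ 30 days ✓; site Denver ✗ (not Cork, Boise, or Leeds) → not eligible.
Sabbatical Program — status temporary ✓; age 60 ≥ 25 ✓; grade L1 < L4 ✗ → not eligible.
Professional Development Fund — service 458 days < 3 years (≈1095 days) ✗ → not eligible.
Supplemental Life Insurance — service 458 days < 24 months (≈720 days) ✗ → not eligible.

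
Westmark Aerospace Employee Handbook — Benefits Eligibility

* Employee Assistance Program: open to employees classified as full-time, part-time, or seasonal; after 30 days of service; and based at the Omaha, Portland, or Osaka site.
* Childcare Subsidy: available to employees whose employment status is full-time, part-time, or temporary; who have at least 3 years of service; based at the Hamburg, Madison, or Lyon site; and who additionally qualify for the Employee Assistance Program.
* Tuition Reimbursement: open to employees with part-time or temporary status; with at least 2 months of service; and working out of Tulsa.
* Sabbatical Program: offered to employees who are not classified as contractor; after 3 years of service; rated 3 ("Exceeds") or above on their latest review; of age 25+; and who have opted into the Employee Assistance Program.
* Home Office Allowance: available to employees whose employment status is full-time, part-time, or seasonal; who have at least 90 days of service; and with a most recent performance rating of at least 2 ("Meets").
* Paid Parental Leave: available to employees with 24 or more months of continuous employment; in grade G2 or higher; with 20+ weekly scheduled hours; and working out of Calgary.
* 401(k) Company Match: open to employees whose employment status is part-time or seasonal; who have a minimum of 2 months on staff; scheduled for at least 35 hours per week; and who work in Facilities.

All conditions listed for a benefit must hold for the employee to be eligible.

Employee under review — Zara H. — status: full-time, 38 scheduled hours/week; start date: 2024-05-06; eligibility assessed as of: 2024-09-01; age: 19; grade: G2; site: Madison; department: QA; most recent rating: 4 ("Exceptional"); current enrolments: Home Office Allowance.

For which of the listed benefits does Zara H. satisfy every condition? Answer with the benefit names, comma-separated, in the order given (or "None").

Service from 2024-05-06 to 2024-09-01: 118 days.
Employee Assistance Program — status full-time ✓; service 118 days ≥ 30 days ✓; site Madison ✗ (not Omaha, Portland, or Osaka) → not eligible.
Childcare Subsidy — status full-time ✓; service 118 days < 3 years (≈1095 days) ✗ → not eligible.
Tuition Reimbursement — status full-time ✗ (requires part-time or temporary) → not eligible.
Sabbatical Program — status full-time ✓ (not excluded); service 118 days < 3 years (≈1095 days) ✗ → not eligible.
Home Office Allowance — status full-time ✓; service 118 days ≥ 90 days ✓; rating 4 ≥ 2 ✓ → eligible.
Paid Parental Leave — service 118 days < 24 months (≈720 days) ✗ → not eligible.
401(k) Company Match — status full-time ✗ (requires part-time or seasonal) → not eligible.

Home Office Allowance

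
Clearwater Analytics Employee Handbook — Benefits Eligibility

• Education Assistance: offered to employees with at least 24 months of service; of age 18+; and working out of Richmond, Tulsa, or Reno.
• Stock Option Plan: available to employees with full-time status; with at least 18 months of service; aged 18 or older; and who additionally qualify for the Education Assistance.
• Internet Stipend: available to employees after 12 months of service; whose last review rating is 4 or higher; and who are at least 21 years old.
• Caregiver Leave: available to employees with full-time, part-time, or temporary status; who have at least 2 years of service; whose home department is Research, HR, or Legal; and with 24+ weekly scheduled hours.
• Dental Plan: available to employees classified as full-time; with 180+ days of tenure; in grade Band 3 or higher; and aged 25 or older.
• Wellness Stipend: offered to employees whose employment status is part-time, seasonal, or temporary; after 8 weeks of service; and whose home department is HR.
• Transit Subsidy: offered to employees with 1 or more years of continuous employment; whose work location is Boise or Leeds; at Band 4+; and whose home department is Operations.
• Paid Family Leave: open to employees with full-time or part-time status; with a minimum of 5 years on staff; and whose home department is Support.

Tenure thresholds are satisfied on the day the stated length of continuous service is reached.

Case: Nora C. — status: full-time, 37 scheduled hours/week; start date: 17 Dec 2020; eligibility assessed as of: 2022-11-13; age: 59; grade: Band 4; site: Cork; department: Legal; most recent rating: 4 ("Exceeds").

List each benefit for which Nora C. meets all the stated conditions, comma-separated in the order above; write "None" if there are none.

Service from 17 Dec 2020 to 2022-11-13: 696 days.
Education Assistance — service 696 days < 24 months (≈720 days) ✗ → not eligible.
Stock Option Plan — status full-time ✓; service 696 days ≥ 18 months (≈540 days) ✓; age 59 ≥ 18 ✓; not eligible for Education Assistance ✗ → not eligible.
Internet Stipend — service 696 days ≥ 12 months (≈360 days) ✓; rating 4 ≥ 4 ✓; age 59 ≥ 21 ✓ → eligible.
Caregiver Leave — status full-time ✓; service 696 days < 2 years (≈730 days) ✗ → not eligible.
Dental Plan — status full-time ✓; service 696 days ≥ 180 days ✓; grade Band 4 ≥ Band 3 ✓; age 59 ≥ 25 ✓ → eligible.
Wellness Stipend — status full-time ✗ (requires part-time, seasonal, or temporary) → not eligible.
Transit Subsidy — service 696 days ≥ 1 year (≈365 days) ✓; site Cork ✗ (not Boise or Leeds) → not eligible.
Paid Family Leave — status full-time ✓; service 696 days < 5 years (≈1825 days) ✗ → not eligible.

Internet Stipend, Dental Plan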